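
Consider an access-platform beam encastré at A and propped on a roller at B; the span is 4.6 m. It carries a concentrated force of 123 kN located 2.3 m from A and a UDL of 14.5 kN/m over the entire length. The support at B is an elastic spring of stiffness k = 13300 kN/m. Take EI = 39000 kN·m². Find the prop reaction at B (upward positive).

Remove the prop at B; the released (primary) structure is a cantilever built in at A.
Primary-structure tip deflection at B by superposition:
  point load 123 at a = 2.3: Pa²(3L − a)/(6EI) = 1247/EI
  UDL 14.5: wL⁴/(8EI) = 811.5/EI
  δ_0 = 2059/EI
Tip deflection under a unit load at B: L³/(3EI) = 32.45/EI.
With EI = 39000 kN·m²: δ_0 = 0.052786 m and δ_{BB} = 0.000832 m/kN.
Compatibility — the spring shortens by R_B/k under the reaction it provides: δ_0 − R_B·δ_{BB} = R_B/k. With 1/k = 0.000075 m/kN, R_B = δ_0 / (δ_{BB} + 1/k) = 0.052786 / (0.000832 + 0.000075) = 58.19 kN.

R_B = 58.19 kN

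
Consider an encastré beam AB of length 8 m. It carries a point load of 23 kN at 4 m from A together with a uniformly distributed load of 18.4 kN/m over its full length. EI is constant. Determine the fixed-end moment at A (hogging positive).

Release both end moments; the primary structure is a simply-supported span AB with redundants M_A and M_B.
Simple-span end rotations at A and B under the given loads:
  at A: point load 23 at a = 4: Pab(L + b)/(6LEI) = 92/EI
  at B: point load 23 at a = 4: Pab(L + a)/(6LEI) = 92/EI
  at A: UDL 18.4: wL³/(24EI) = 392.5/EI
  at B: UDL 18.4: wL³/(24EI) = 392.5/EI
  θ_A0 = 484.5/EI,  θ_B0 = 484.5/EI
Flexibility coefficients: a unit moment at one end gives L/(3EI) there and L/(6EI) at the far end, so f₁₁ = f₂₂ = 2.667/EI and f₁₂ = f₂₁ = 1.333/EI.
Compatibility — zero rotation at each built-in end:
  2.667 M_A + 1.333 M_B = 484.5
  1.333 M_A + 2.667 M_B = 484.5
Solving the pair gives M_A = 121.1 kN·m and M_B = 121.1 kN·m (hogging).

M_A = 121.1 kN·m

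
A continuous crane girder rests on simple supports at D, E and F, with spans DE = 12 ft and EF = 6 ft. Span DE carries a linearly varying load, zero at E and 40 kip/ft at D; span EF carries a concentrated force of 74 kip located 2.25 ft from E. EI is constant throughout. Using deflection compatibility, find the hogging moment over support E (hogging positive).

M_E = 252.2 kip·ft

Insert a hinge at E; M_E is the redundant, and each span becomes simply supported.
Discontinuity in slope at E on the released structure — sum the simple-span end rotations:
  span DE: triangular load, peak 40: 7w₀L³/(360EI) = 1344/EI
  span EF: point load 74 at a = 2.25: Pab(L + b)/(6LEI) = 169.1/EI
  relative rotation θ_0 = (1344 + 169.1)/EI = 1513/EI
A unit hogging moment at E produces rotation L₁/(3EI) + L₂/(3EI) = 6/EI.
Compatibility: M_E·(L₁+L₂)/(3EI) = θ_0, giving M_E = 252.2 kip·ft (hogging).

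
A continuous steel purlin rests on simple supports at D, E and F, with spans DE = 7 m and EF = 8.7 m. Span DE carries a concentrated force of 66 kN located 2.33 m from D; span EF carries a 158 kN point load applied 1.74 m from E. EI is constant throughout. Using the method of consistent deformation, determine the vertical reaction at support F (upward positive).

Insert a hinge at E; M_E is the redundant, and each span becomes simply supported.
End slopes at the hinge E, treating each span as simply supported:
  span DE: point load 66 at a = 2.33: Pab(L + a)/(6LEI) = 159.5/EI
  span EF: point load 158 at a = 1.74: Pab(L + b)/(6LEI) = 574/EI
  relative rotation θ_0 = (159.5 + 574)/EI = 733.6/EI
A unit hogging moment at E produces rotation L₁/(3EI) + L₂/(3EI) = 5.233/EI.
Slope continuity at E: θ_0 = M_E·5.233/EI, so M_E = 733.6/5.233 = 140.2 kN·m (hogging).
Span EF, ΣM about F: R_E^{EF}·8.7 = 1100 + 140.2, so R_E^{EF} = 142.5 kN and R_F = 158 − 142.5 = 15.49 kN.

R_F = 15.49 kN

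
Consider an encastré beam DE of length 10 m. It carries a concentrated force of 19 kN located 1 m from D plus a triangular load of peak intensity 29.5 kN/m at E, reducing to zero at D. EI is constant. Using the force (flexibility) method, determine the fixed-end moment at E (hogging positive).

Take the two fixed-end moments M_D, M_E as redundants; the released structure is the simple span DE.
Simple-span end rotations at D and E under the given loads:
  at D: point load 19 at a = 1: Pab(L + b)/(6LEI) = 54.15/EI
  at E: point load 19 at a = 1: Pab(L + a)/(6LEI) = 31.35/EI
  at D: triangular load, peak 29.5: 7w₀L³/(360EI) = 573.6/EI
  at E: triangular load, peak 29.5: w₀L³/(45EI) = 655.6/EI
  θ_D0 = 627.8/EI,  θ_E0 = 686.9/EI
Flexibility coefficients: a unit moment at one end gives L/(3EI) there and L/(6EI) at the far end, so f₁₁ = f₂₂ = 3.333/EI and f₁₂ = f₂₁ = 1.667/EI.
Compatibility — zero rotation at each built-in end:
  3.333 M_D + 1.667 M_E = 627.8
  1.667 M_D + 3.333 M_E = 686.9
Solving the pair gives M_D = 113.7 kN·m and M_E = 149.2 kN·m (hogging).

M_E = 149.2 kN·m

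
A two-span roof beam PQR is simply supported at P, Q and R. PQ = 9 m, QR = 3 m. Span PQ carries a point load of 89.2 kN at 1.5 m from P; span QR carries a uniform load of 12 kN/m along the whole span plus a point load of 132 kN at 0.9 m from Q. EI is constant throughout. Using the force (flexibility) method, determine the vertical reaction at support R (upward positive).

R_R = 34.32 kN

Insert a hinge at Q; M_Q is the redundant, and each span becomes simply supported.
End slopes at the hinge Q, treating each span as simply supported:
  span PQ: point load 89.2 at a = 1.5: Pab(L + a)/(6LEI) = 195.1/EI
  span QR: UDL 12: wL³/(24EI) = 13.5/EI
  span QR: point load 132 at a = 0.9: Pab(L + b)/(6LEI) = 70.69/EI
  relative rotation θ_0 = (195.1 + 84.19)/EI = 279.3/EI
A unit hogging moment at Q produces rotation L₁/(3EI) + L₂/(3EI) = 4/EI.
Compatibility: M_Q·(L₁+L₂)/(3EI) = θ_0, giving M_Q = 69.83 kN·m (hogging).
Span QR, ΣM about R: R_Q^{QR}·3 = 331.2 + 69.83, so R_Q^{QR} = 133.7 kN and R_R = 168 − 133.7 = 34.32 kN.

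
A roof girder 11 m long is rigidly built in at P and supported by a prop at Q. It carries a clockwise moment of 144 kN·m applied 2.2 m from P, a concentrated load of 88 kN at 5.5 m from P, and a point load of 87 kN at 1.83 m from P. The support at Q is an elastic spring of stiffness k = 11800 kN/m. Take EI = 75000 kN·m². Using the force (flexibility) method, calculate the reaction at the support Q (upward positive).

Take the reaction at Q as the redundant and release it; the primary structure is a cantilever fixed at P.
Downward deflection at the released point Q due to the loads:
  clockwise couple 144 at a = 2.2: M₀a(2L − a)/(2EI) = 3136/EI
  point load 88 at a = 5.5: Pa²(3L − a)/(6EI) = 12201/EI
  point load 87 at a = 1.83: Pa²(3L − a)/(6EI) = 1514/EI
  δ_0 = 16851/EI
Flexibility coefficient — unit upward force at Q: δ_{QQ} = L³/(3EI) = 443.7/EI.
With EI = 75000 kN·m²: δ_0 = 0.22468 m and δ_{QQ} = 0.005916 m/kN.
Compatibility — the spring shortens by R_Q/k under the reaction it provides: δ_0 − R_Q·δ_{QQ} = R_Q/k. With 1/k = 0.000085 m/kN, R_Q = δ_0 / (δ_{QQ} + 1/k) = 0.22468 / (0.005916 + 0.000085) = 37.44 kN.

R_Q = 37.44 kN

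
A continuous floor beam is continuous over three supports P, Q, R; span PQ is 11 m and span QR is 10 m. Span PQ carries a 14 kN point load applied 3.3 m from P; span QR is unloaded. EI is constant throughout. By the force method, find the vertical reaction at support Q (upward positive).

R_Q = 6.302 kN

Insert a hinge at Q; M_Q is the redundant, and each span becomes simply supported.
End slopes at the hinge Q, treating each span as simply supported:
  span PQ: point load 14 at a = 3.3: Pab(L + a)/(6LEI) = 77.08/EI
  relative rotation θ_0 = (77.08 + 0)/EI = 77.08/EI
A unit hogging moment at Q produces rotation L₁/(3EI) + L₂/(3EI) = 7/EI.
Slope continuity at Q: θ_0 = M_Q·7/EI, so M_Q = 77.08/7 = 11.01 kN·m (hogging).
Span PQ, ΣM about P with M_Q applied at Q: R_Q^{PQ}·11 = 46.2 + 11.01, so R_Q^{PQ} = 5.201 kN and R_P = 14 − 5.201 = 8.799 kN.
Span QR, ΣM about R: R_Q^{QR}·10 = 0 + 11.01, so R_Q^{QR} = 1.101 kN and R_R = 0 − 1.101 = -1.101 kN.
R_Q = 5.201 + 1.101 = 6.302 kN.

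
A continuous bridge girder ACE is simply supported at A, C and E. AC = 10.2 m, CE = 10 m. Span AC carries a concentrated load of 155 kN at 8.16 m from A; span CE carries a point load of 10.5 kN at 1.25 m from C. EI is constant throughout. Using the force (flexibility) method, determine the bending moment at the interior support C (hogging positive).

Take M_C as the redundant. Released structure: two simple spans AC and CE with a hinge at C.
Rotations at C on the released spans (each span's end-slope, ×1/EI):
  span AC: point load 155 at a = 8.16: Pab(L + a)/(6LEI) = 774.1/EI
  span CE: point load 10.5 at a = 1.25: Pab(L + b)/(6LEI) = 35.89/EI
  relative rotation θ_0 = (774.1 + 35.89)/EI = 809.9/EI
A unit hogging moment at C produces rotation L₁/(3EI) + L₂/(3EI) = 6.733/EI.
Slope continuity at C: θ_0 = M_C·6.733/EI, so M_C = 809.9/6.733 = 120.3 kN·m (hogging).

M_C = 120.3 kN·m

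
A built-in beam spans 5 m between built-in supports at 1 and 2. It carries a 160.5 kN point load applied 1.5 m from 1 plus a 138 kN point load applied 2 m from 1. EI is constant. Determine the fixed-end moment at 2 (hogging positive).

M_2 = 116.8 kN·m

Release both end moments; the primary structure is a simply-supported span 12 with redundants M_1 and M_2.
End rotations of the released simple span under the applied load (×1/EI):
  at 1: point load 160.5 at a = 1.5: Pab(L + b)/(6LEI) = 238.7/EI
  at 2: point load 160.5 at a = 1.5: Pab(L + a)/(6LEI) = 182.6/EI
  at 1: point load 138 at a = 2: Pab(L + b)/(6LEI) = 220.8/EI
  at 2: point load 138 at a = 2: Pab(L + a)/(6LEI) = 193.2/EI
  θ_10 = 459.5/EI,  θ_20 = 375.8/EI
Flexibility coefficients: a unit moment at one end gives L/(3EI) there and L/(6EI) at the far end, so f₁₁ = f₂₂ = 1.667/EI and f₁₂ = f₂₁ = 0.8333/EI.
Compatibility — zero rotation at each built-in end:
  1.667 M_1 + 0.8333 M_2 = 459.5
  0.8333 M_1 + 1.667 M_2 = 375.8
Solving the pair gives M_1 = 217.3 kN·m and M_2 = 116.8 kN·m (hogging).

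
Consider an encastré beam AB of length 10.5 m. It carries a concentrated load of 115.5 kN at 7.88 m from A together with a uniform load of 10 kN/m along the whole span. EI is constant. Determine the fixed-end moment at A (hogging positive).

M_A = 148.5 kN·m

Take the two fixed-end moments M_A, M_B as redundants; the released structure is the simple span AB.
Simple-span end rotations at A and B under the given loads:
  at A: point load 115.5 at a = 7.88: Pab(L + b)/(6LEI) = 496.6/EI
  at B: point load 115.5 at a = 7.88: Pab(L + a)/(6LEI) = 695.7/EI
  at A: UDL 10: wL³/(24EI) = 482.3/EI
  at B: UDL 10: wL³/(24EI) = 482.3/EI
  θ_A0 = 978.9/EI,  θ_B0 = 1178/EI
Flexibility coefficients: a unit moment at one end gives L/(3EI) there and L/(6EI) at the far end, so f₁₁ = f₂₂ = 3.5/EI and f₁₂ = f₂₁ = 1.75/EI.
Compatibility — zero rotation at each built-in end:
  3.5 M_A + 1.75 M_B = 978.9
  1.75 M_A + 3.5 M_B = 1178
Solving the pair gives M_A = 148.5 kN·m and M_B = 262.3 kN·m (hogging).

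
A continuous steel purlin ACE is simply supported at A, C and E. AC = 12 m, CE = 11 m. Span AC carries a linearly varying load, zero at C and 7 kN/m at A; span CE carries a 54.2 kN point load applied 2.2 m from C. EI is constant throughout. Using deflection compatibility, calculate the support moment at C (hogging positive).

Release continuity at C by inserting a hinge; the redundant is the internal moment M_C. The primary structure is two simply-supported spans AC and CE.
Rotations at C on the released spans (each span's end-slope, ×1/EI):
  span AC: triangular load, peak 7: 7w₀L³/(360EI) = 235.2/EI
  span CE: point load 54.2 at a = 2.2: Pab(L + b)/(6LEI) = 314.8/EI
  relative rotation θ_0 = (235.2 + 314.8)/EI = 550/EI
A unit hogging moment at C produces rotation L₁/(3EI) + L₂/(3EI) = 7.667/EI.
Compatibility: M_C·(L₁+L₂)/(3EI) = θ_0, giving M_C = 71.74 kN·m (hogging).

M_C = 71.74 kN·m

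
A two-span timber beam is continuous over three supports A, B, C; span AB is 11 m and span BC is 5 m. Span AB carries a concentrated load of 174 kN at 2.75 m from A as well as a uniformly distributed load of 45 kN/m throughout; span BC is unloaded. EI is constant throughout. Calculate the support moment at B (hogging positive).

M_B = 622.1 kN·m

Insert a hinge at B; M_B is the redundant, and each span becomes simply supported.
End slopes at the hinge B, treating each span as simply supported:
  span AB: point load 174 at a = 2.75: Pab(L + a)/(6LEI) = 822.4/EI
  span AB: UDL 45: wL³/(24EI) = 2496/EI
  relative rotation θ_0 = (3318 + 0)/EI = 3318/EI
A unit hogging moment at B produces rotation L₁/(3EI) + L₂/(3EI) = 5.333/EI.
Compatibility: M_B·(L₁+L₂)/(3EI) = θ_0, giving M_B = 622.1 kN·m (hogging).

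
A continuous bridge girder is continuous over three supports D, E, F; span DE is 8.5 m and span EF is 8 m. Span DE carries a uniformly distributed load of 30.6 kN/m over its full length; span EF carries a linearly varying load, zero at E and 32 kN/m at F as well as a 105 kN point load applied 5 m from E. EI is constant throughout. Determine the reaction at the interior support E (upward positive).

Take M_E as the redundant. Released structure: two simple spans DE and EF with a hinge at E.
Rotations at E on the released spans (each span's end-slope, ×1/EI):
  span DE: UDL 30.6: wL³/(24EI) = 783/EI
  span EF: triangular load, peak 32: 7w₀L³/(360EI) = 318.6/EI
  span EF: point load 105 at a = 5: Pab(L + b)/(6LEI) = 360.9/EI
  relative rotation θ_0 = (783 + 679.5)/EI = 1463/EI
A unit hogging moment at E produces rotation L₁/(3EI) + L₂/(3EI) = 5.5/EI.
Slope continuity at E: θ_0 = M_E·5.5/EI, so M_E = 1463/5.5 = 265.9 kN·m (hogging).
Span DE, ΣM about D with M_E applied at E: R_E^{DE}·8.5 = 1105 + 265.9, so R_E^{DE} = 161.3 kN and R_D = 260.1 − 161.3 = 98.77 kN.
Span EF, ΣM about F: R_E^{EF}·8 = 656.3 + 265.9, so R_E^{EF} = 115.3 kN and R_F = 233 − 115.3 = 117.7 kN.
R_E = 161.3 + 115.3 = 276.6 kN.

R_E = 276.6 kN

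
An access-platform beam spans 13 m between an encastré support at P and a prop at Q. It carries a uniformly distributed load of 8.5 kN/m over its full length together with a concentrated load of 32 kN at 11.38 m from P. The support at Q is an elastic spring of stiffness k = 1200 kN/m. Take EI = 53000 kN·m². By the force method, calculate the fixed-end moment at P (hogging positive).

M_P = 255 kN·m

Take the reaction at Q as the redundant and release it; the primary structure is a cantilever fixed at P.
Deflection at Q on the released cantilever, summing each load's contribution:
  UDL 8.5: wL⁴/(8EI) = 30346/EI
  point load 32 at a = 11.38: Pa²(3L − a)/(6EI) = 19077/EI
  δ_0 = 49423/EI
Flexibility coefficient — unit upward force at Q: δ_{QQ} = L³/(3EI) = 732.3/EI.
With EI = 53000 kN·m²: δ_0 = 0.93251 m and δ_{QQ} = 0.013818 m/kN.
Compatibility — the spring shortens by R_Q/k under the reaction it provides: δ_0 − R_Q·δ_{QQ} = R_Q/k. With 1/k = 0.000833 m/kN, R_Q = δ_0 / (δ_{QQ} + 1/k) = 0.93251 / (0.013818 + 0.000833) = 63.65 kN.
Moment equilibrium about P: M_P = Σ(load moments about P) − R_Q·L = 1082 − 63.65×13 = 255 kN·m.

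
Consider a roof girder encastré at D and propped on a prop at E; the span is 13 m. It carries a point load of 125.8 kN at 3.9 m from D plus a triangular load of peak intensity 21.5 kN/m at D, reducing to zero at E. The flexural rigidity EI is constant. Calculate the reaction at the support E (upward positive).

R_E = 43.23 kN

Choose R_E as the redundant. The primary structure is the cantilever fixed at D.
Downward deflection at the released point E due to the loads:
  point load 125.8 at a = 3.9: Pa²(3L − a)/(6EI) = 11193/EI
  triangular load, peak 21.5 at the fixed end: w₀L⁴/(30EI) = 20469/EI
  δ_0 = 31662/EI
Flexibility coefficient — unit upward force at E: δ_{EE} = L³/(3EI) = 732.3/EI.
The prop prevents deflection at E: R_E = δ_0/δ_{EE} = 31662/732.3 = 43.23 kN.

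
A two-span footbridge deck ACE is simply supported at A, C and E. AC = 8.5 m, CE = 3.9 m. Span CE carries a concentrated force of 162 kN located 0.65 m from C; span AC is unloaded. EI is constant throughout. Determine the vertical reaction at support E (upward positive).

Release continuity at C by inserting a hinge; the redundant is the internal moment M_C. The primary structure is two simply-supported spans AC and CE.
End slopes at the hinge C, treating each span as simply supported:
  span CE: point load 162 at a = 0.65: Pab(L + b)/(6LEI) = 104.6/EI
  relative rotation θ_0 = (0 + 104.6)/EI = 104.6/EI
A unit hogging moment at C produces rotation L₁/(3EI) + L₂/(3EI) = 4.133/EI.
Compatibility: M_C·(L₁+L₂)/(3EI) = θ_0, giving M_C = 25.3 kN·m (hogging).
Span CE, ΣM about E: R_C^{CE}·3.9 = 526.5 + 25.3, so R_C^{CE} = 141.5 kN and R_E = 162 − 141.5 = 20.51 kN.

R_E = 20.51 kN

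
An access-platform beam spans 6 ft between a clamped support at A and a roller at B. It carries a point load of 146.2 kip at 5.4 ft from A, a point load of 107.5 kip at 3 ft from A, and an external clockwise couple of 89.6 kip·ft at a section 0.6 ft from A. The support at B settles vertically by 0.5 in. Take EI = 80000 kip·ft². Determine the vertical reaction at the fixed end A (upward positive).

Take the reaction at B as the redundant and release it; the primary structure is a cantilever fixed at A.
Deflection at B on the released cantilever, summing each load's contribution:
  point load 146.2 at a = 5.4: Pa²(3L − a)/(6EI) = 8953/EI
  point load 107.5 at a = 3: Pa²(3L − a)/(6EI) = 2419/EI
  clockwise couple 89.6 at a = 0.6: M₀a(2L − a)/(2EI) = 306.4/EI
  δ_0 = 11678/EI
Tip deflection under a unit load at B: L³/(3EI) = 72/EI.
With EI = 80000 kip·ft²: δ_0 = 0.14597 ft and δ_{BB} = 0.0009 ft/kip.
Compatibility — the beam at B must follow the support down by 0.04167 ft: δ_0 − R_B·δ_{BB} = 0.04167, so R_B = (0.14597 − 0.04167)/0.0009 = 115.9 kip.
Vertical equilibrium: R_A = ΣP − R_B = 253.7 − 115.9 = 137.8 kip.

R_A = 137.8 kip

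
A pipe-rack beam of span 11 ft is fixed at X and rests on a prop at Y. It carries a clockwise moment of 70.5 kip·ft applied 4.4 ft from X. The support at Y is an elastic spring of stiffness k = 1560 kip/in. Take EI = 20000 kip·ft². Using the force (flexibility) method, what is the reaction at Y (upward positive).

Remove the prop at Y; the released (primary) structure is a cantilever built in at X.
Free-end deflection of the primary structure under the applied loading (downward +):
  clockwise couple 70.5 at a = 4.4: M₀a(2L − a)/(2EI) = 2730/EI
Tip deflection under a unit load at Y: L³/(3EI) = 443.7/EI.
With EI = 20000 kip·ft²: δ_0 = 0.13649 ft and δ_{YY} = 0.022183 ft/kip.
Compatibility — the spring shortens by R_Y/k under the reaction it provides: δ_0 − R_Y·δ_{YY} = R_Y/k. With 1/k = 1/(1560×12) ft/kip = 0.000053 ft/kip, R_Y = δ_0 / (δ_{YY} + 1/k) = 0.13649 / (0.022183 + 0.000053) = 6.138 kip.

R_Y = 6.138 kip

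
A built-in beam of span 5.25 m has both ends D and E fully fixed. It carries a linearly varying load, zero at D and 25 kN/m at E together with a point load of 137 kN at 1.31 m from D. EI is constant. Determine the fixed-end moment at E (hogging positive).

Take the two fixed-end moments M_D, M_E as redundants; the released structure is the simple span DE.
Simple-span end rotations at D and E under the given loads:
  at D: triangular load, peak 25: 7w₀L³/(360EI) = 70.34/EI
  at E: triangular load, peak 25: w₀L³/(45EI) = 80.39/EI
  at D: point load 137 at a = 1.31: Pab(L + b)/(6LEI) = 206.3/EI
  at E: point load 137 at a = 1.31: Pab(L + a)/(6LEI) = 147.3/EI
  θ_D0 = 276.6/EI,  θ_E0 = 227.6/EI
Flexibility coefficients: a unit moment at one end gives L/(3EI) there and L/(6EI) at the far end, so f₁₁ = f₂₂ = 1.75/EI and f₁₂ = f₂₁ = 0.875/EI.
Compatibility — zero rotation at each built-in end:
  1.75 M_D + 0.875 M_E = 276.6
  0.875 M_D + 1.75 M_E = 227.6
Solving the pair gives M_D = 124 kN·m and M_E = 68.06 kN·m (hogging).

M_E = 68.06 kN·m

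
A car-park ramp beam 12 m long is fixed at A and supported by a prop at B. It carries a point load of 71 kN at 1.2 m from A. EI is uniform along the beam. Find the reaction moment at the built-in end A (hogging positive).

M_A = 72.85 kN·m

Take the reaction at B as the redundant and release it; the primary structure is a cantilever fixed at A.
Free-end deflection of the primary structure under the applied loading (downward +):
  point load 71 at a = 1.2: Pa²(3L − a)/(6EI) = 593/EI
Tip deflection under a unit load at B: L³/(3EI) = 576/EI.
Compatibility at B: δ_0 − R_B·δ_{BB} = 0, so R_B = 593/576 = 1.03 kN.
Moment equilibrium about A: M_A = Σ(load moments about A) − R_B·L = 85.2 − 1.03×12 = 72.85 kN·m.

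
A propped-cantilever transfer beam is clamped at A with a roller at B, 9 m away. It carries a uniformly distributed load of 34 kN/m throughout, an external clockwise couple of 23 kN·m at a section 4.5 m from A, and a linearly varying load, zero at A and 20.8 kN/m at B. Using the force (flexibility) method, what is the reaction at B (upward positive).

Choose R_B as the redundant. The primary structure is the cantilever fixed at A.
Free-end deflection of the primary structure under the applied loading (downward +):
  UDL 34: wL⁴/(8EI) = 27884/EI
  clockwise couple 23 at a = 4.5: M₀a(2L − a)/(2EI) = 698.6/EI
  triangular load, peak 20.8 at the free end: 11w₀L⁴/(120EI) = 12510/EI
  δ_0 = 41093/EI
Flexibility coefficient — unit upward force at B: δ_{BB} = L³/(3EI) = 243/EI.
Compatibility at B: δ_0 − R_B·δ_{BB} = 0, so R_B = 41093/243 = 169.1 kN.

R_B = 169.1 kN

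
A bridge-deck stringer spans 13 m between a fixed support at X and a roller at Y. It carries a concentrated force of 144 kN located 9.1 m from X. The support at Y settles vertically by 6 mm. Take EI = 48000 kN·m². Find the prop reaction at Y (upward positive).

R_Y = 80.75 kN

Remove the prop at Y; the released (primary) structure is a cantilever built in at X.
Downward deflection at the released point Y due to the loads:
  point load 144 at a = 9.1: Pa²(3L − a)/(6EI) = 59424/EI
Tip deflection under a unit load at Y: L³/(3EI) = 732.3/EI.
With EI = 48000 kN·m²: δ_0 = 1.238 m and δ_{YY} = 0.015257 m/kN.
Compatibility — the beam at Y must follow the support down by 0.006 m: δ_0 − R_Y·δ_{YY} = 0.006, so R_Y = (1.238 − 0.006)/0.015257 = 80.75 kN.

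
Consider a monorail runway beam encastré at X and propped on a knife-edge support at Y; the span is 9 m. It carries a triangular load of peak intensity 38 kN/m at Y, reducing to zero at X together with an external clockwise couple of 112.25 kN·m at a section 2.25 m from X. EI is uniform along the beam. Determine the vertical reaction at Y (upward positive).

Release the roller at Y. Primary structure: cantilever fixed at X.
Downward deflection at the released point Y due to the loads:
  triangular load, peak 38 at the free end: 11w₀L⁴/(120EI) = 22854/EI
  clockwise couple 112.25 at a = 2.25: M₀a(2L − a)/(2EI) = 1989/EI
  δ_0 = 24843/EI
Flexibility coefficient — unit upward force at Y: δ_{YY} = L³/(3EI) = 243/EI.
Compatibility at Y: δ_0 − R_Y·δ_{YY} = 0, so R_Y = 24843/243 = 102.2 kN.

R_Y = 102.2 kN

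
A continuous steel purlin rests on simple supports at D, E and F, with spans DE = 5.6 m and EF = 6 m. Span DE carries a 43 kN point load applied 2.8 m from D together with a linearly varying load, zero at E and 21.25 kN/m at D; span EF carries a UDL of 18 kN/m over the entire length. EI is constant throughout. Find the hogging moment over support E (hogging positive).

Take M_E as the redundant. Released structure: two simple spans DE and EF with a hinge at E.
Rotations at E on the released spans (each span's end-slope, ×1/EI):
  span DE: point load 43 at a = 2.8: Pab(L + a)/(6LEI) = 84.28/EI
  span DE: triangular load, peak 21.25: 7w₀L³/(360EI) = 72.56/EI
  span EF: UDL 18: wL³/(24EI) = 162/EI
  relative rotation θ_0 = (156.8 + 162)/EI = 318.8/EI
A unit hogging moment at E produces rotation L₁/(3EI) + L₂/(3EI) = 3.867/EI.
Compatibility: M_E·(L₁+L₂)/(3EI) = θ_0, giving M_E = 82.46 kN·m (hogging).

M_E = 82.46 kN·m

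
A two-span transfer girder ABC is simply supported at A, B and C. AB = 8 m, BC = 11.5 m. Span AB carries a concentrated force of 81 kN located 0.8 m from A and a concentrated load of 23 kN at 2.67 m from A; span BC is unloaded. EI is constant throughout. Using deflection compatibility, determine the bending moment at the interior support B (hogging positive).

M_B = 24.35 kN·m

Insert a hinge at B; M_B is the redundant, and each span becomes simply supported.
Discontinuity in slope at B on the released structure — sum the simple-span end rotations:
  span AB: point load 81 at a = 0.8: Pab(L + a)/(6LEI) = 85.54/EI
  span AB: point load 23 at a = 2.67: Pab(L + a)/(6LEI) = 72.76/EI
  relative rotation θ_0 = (158.3 + 0)/EI = 158.3/EI
A unit hogging moment at B produces rotation L₁/(3EI) + L₂/(3EI) = 6.5/EI.
Compatibility: M_B·(L₁+L₂)/(3EI) = θ_0, giving M_B = 24.35 kN·m (hogging).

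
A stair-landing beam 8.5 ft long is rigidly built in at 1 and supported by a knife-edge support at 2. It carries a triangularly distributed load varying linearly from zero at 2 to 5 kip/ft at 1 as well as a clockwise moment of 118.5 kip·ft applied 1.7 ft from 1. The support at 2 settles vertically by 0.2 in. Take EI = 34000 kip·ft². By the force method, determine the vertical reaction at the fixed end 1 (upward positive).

R_1 = 12.24 kip

Choose R_2 as the redundant. The primary structure is the cantilever fixed at 1.
Free-end deflection of the primary structure under the applied loading (downward +):
  triangular load, peak 5 at the fixed end: w₀L⁴/(30EI) = 870/EI
  clockwise couple 118.5 at a = 1.7: M₀a(2L − a)/(2EI) = 1541/EI
  δ_0 = 2411/EI
Flexibility coefficient — unit upward force at 2: δ_{22} = L³/(3EI) = 204.7/EI.
With EI = 34000 kip·ft²: δ_0 = 0.070915 ft and δ_{22} = 0.006021 ft/kip.
Compatibility — the beam at 2 must follow the support down by 0.01667 ft: δ_0 − R_2·δ_{22} = 0.01667, so R_2 = (0.070915 − 0.01667)/0.006021 = 9.01 kip.
Vertical equilibrium: R_1 = ΣP − R_2 = 21.25 − 9.01 = 12.24 kip.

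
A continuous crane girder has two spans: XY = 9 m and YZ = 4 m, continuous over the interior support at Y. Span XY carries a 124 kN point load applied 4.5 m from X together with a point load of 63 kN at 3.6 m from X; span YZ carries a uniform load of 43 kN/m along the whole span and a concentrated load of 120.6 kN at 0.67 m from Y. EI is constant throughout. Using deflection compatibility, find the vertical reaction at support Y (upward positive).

Take M_Y as the redundant. Released structure: two simple spans XY and YZ with a hinge at Y.
Rotations at Y on the released spans (each span's end-slope, ×1/EI):
  span XY: point load 124 at a = 4.5: Pab(L + a)/(6LEI) = 627.8/EI
  span XY: point load 63 at a = 3.6: Pab(L + a)/(6LEI) = 285.8/EI
  span YZ: UDL 43: wL³/(24EI) = 114.7/EI
  span YZ: point load 120.6 at a = 0.67: Pab(L + b)/(6LEI) = 82.18/EI
  relative rotation θ_0 = (913.5 + 196.8)/EI = 1110/EI
A unit hogging moment at Y produces rotation L₁/(3EI) + L₂/(3EI) = 4.333/EI.
Slope continuity at Y: θ_0 = M_Y·4.333/EI, so M_Y = 1110/4.333 = 256.2 kN·m (hogging).
Span XY, ΣM about X with M_Y applied at Y: R_Y^{XY}·9 = 784.8 + 256.2, so R_Y^{XY} = 115.7 kN and R_X = 187 − 115.7 = 71.33 kN.
Span YZ, ΣM about Z: R_Y^{YZ}·4 = 745.6 + 256.2, so R_Y^{YZ} = 250.5 kN and R_Z = 292.6 − 250.5 = 42.14 kN.
R_Y = 115.7 + 250.5 = 366.1 kN.

R_Y = 366.1 kN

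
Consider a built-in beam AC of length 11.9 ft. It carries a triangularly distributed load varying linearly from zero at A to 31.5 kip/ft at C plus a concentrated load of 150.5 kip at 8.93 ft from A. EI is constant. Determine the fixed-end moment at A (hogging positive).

M_A = 232.4 kip·ft

Take the two fixed-end moments M_A, M_C as redundants; the released structure is the simple span AC.
Simple-span end rotations at A and C under the given loads:
  at A: triangular load, peak 31.5: 7w₀L³/(360EI) = 1032/EI
  at C: triangular load, peak 31.5: w₀L³/(45EI) = 1180/EI
  at A: point load 150.5 at a = 8.93: Pab(L + b)/(6LEI) = 831.3/EI
  at C: point load 150.5 at a = 8.93: Pab(L + a)/(6LEI) = 1164/EI
  θ_A0 = 1863/EI,  θ_C0 = 2344/EI
Flexibility coefficients: a unit moment at one end gives L/(3EI) there and L/(6EI) at the far end, so f₁₁ = f₂₂ = 3.967/EI and f₁₂ = f₂₁ = 1.983/EI.
Compatibility — zero rotation at each built-in end:
  3.967 M_A + 1.983 M_C = 1863
  1.983 M_A + 3.967 M_C = 2344
Solving the pair gives M_A = 232.4 kip·ft and M_C = 474.7 kip·ft (hogging).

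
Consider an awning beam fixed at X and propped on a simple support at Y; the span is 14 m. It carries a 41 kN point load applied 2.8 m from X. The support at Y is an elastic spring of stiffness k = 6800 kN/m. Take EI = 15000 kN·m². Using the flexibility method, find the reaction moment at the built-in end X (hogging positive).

Release the roller at Y. Primary structure: cantilever fixed at X.
Free-end deflection of the primary structure under the applied loading (downward +):
  point load 41 at a = 2.8: Pa²(3L − a)/(6EI) = 2100/EI
Tip deflection under a unit load at Y: L³/(3EI) = 914.7/EI.
With EI = 15000 kN·m²: δ_0 = 0.14 m and δ_{YY} = 0.060978 m/kN.
Compatibility — the spring shortens by R_Y/k under the reaction it provides: δ_0 − R_Y·δ_{YY} = R_Y/k. With 1/k = 0.000147 m/kN, R_Y = δ_0 / (δ_{YY} + 1/k) = 0.14 / (0.060978 + 0.000147) = 2.29 kN.
Moment equilibrium about X: M_X = Σ(load moments about X) − R_Y·L = 114.8 − 2.29×14 = 82.73 kN·m.

M_X = 82.73 kN·m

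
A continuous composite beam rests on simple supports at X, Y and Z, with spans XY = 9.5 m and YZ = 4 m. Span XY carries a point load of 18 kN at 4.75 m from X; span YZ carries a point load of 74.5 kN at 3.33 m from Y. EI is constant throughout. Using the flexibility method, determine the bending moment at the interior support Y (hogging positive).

M_Y = 29.75 kN·m

Take M_Y as the redundant. Released structure: two simple spans XY and YZ with a hinge at Y.
End slopes at the hinge Y, treating each span as simply supported:
  span XY: point load 18 at a = 4.75: Pab(L + a)/(6LEI) = 101.5/EI
  span YZ: point load 74.5 at a = 3.33: Pab(L + b)/(6LEI) = 32.34/EI
  relative rotation θ_0 = (101.5 + 32.34)/EI = 133.9/EI
A unit hogging moment at Y produces rotation L₁/(3EI) + L₂/(3EI) = 4.5/EI.
Slope continuity at Y: θ_0 = M_Y·4.5/EI, so M_Y = 133.9/4.5 = 29.75 kN·m (hogging).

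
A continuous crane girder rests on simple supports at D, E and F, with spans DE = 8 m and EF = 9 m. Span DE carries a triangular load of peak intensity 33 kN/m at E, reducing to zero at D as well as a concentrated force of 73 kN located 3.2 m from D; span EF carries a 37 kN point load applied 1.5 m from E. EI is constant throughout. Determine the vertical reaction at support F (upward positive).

R_F = -8.819 kN

Release continuity at E by inserting a hinge; the redundant is the internal moment M_E. The primary structure is two simply-supported spans DE and EF.
Discontinuity in slope at E on the released structure — sum the simple-span end rotations:
  span DE: triangular load, peak 33: w₀L³/(45EI) = 375.5/EI
  span DE: point load 73 at a = 3.2: Pab(L + a)/(6LEI) = 261.6/EI
  span EF: point load 37 at a = 1.5: Pab(L + b)/(6LEI) = 127.2/EI
  relative rotation θ_0 = (637.1 + 127.2)/EI = 764.3/EI
A unit hogging moment at E produces rotation L₁/(3EI) + L₂/(3EI) = 5.667/EI.
Slope continuity at E: θ_0 = M_E·5.667/EI, so M_E = 764.3/5.667 = 134.9 kN·m (hogging).
Span EF, ΣM about F: R_E^{EF}·9 = 277.5 + 134.9, so R_E^{EF} = 45.82 kN and R_F = 37 − 45.82 = -8.819 kN.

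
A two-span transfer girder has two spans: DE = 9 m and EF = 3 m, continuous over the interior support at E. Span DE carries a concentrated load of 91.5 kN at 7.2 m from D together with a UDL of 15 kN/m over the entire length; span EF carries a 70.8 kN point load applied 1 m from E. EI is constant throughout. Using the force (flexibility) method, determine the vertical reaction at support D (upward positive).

R_D = 62.17 kN

Release continuity at E by inserting a hinge; the redundant is the internal moment M_E. The primary structure is two simply-supported spans DE and EF.
Discontinuity in slope at E on the released structure — sum the simple-span end rotations:
  span DE: point load 91.5 at a = 7.2: Pab(L + a)/(6LEI) = 355.8/EI
  span DE: UDL 15: wL³/(24EI) = 455.6/EI
  span EF: point load 70.8 at a = 1: Pab(L + b)/(6LEI) = 39.33/EI
  relative rotation θ_0 = (811.4 + 39.33)/EI = 850.7/EI
A unit hogging moment at E produces rotation L₁/(3EI) + L₂/(3EI) = 4/EI.
Compatibility: M_E·(L₁+L₂)/(3EI) = θ_0, giving M_E = 212.7 kN·m (hogging).
Span DE, ΣM about D with M_E applied at E: R_E^{DE}·9 = 1266 + 212.7, so R_E^{DE} = 164.3 kN and R_D = 226.5 − 164.3 = 62.17 kN.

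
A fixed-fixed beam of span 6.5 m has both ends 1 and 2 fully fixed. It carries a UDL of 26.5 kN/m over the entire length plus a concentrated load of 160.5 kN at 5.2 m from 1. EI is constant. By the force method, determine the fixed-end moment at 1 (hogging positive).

M_1 = 126.7 kN·m

Take the two fixed-end moments M_1, M_2 as redundants; the released structure is the simple span 12.
On the primary (simply-supported) span, the end slopes from the loading are:
  at 1: UDL 26.5: wL³/(24EI) = 303.2/EI
  at 2: UDL 26.5: wL³/(24EI) = 303.2/EI
  at 1: point load 160.5 at a = 5.2: Pab(L + b)/(6LEI) = 217/EI
  at 2: point load 160.5 at a = 5.2: Pab(L + a)/(6LEI) = 325.5/EI
  θ_10 = 520.2/EI,  θ_20 = 628.7/EI
Flexibility coefficients: a unit moment at one end gives L/(3EI) there and L/(6EI) at the far end, so f₁₁ = f₂₂ = 2.167/EI and f₁₂ = f₂₁ = 1.083/EI.
Compatibility — zero rotation at each built-in end:
  2.167 M_1 + 1.083 M_2 = 520.2
  1.083 M_1 + 2.167 M_2 = 628.7
Solving the pair gives M_1 = 126.7 kN·m and M_2 = 226.8 kN·m (hogging).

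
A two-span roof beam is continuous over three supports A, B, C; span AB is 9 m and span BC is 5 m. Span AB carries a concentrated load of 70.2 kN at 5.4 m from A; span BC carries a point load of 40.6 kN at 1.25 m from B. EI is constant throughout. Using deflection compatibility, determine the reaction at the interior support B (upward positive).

R_B = 100.5 kN

Release continuity at B by inserting a hinge; the redundant is the internal moment M_B. The primary structure is two simply-supported spans AB and BC.
End slopes at the hinge B, treating each span as simply supported:
  span AB: point load 70.2 at a = 5.4: Pab(L + a)/(6LEI) = 363.9/EI
  span BC: point load 40.6 at a = 1.25: Pab(L + b)/(6LEI) = 55.51/EI
  relative rotation θ_0 = (363.9 + 55.51)/EI = 419.4/EI
A unit hogging moment at B produces rotation L₁/(3EI) + L₂/(3EI) = 4.667/EI.
Compatibility: M_B·(L₁+L₂)/(3EI) = θ_0, giving M_B = 89.88 kN·m (hogging).
Span AB, ΣM about A with M_B applied at B: R_B^{AB}·9 = 379.1 + 89.88, so R_B^{AB} = 52.11 kN and R_A = 70.2 − 52.11 = 18.09 kN.
Span BC, ΣM about C: R_B^{BC}·5 = 152.2 + 89.88, so R_B^{BC} = 48.43 kN and R_C = 40.6 − 48.43 = -7.825 kN.
R_B = 52.11 + 48.43 = 100.5 kN.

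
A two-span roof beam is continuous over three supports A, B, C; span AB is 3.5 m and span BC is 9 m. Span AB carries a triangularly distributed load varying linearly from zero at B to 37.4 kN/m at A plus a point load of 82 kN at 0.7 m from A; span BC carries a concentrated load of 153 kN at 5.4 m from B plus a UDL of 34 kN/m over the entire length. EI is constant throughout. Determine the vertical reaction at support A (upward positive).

R_A = -13.52 kN

Release continuity at B by inserting a hinge; the redundant is the internal moment M_B. The primary structure is two simply-supported spans AB and BC.
Discontinuity in slope at B on the released structure — sum the simple-span end rotations:
  span AB: triangular load, peak 37.4: 7w₀L³/(360EI) = 31.18/EI
  span AB: point load 82 at a = 0.7: Pab(L + a)/(6LEI) = 32.14/EI
  span BC: point load 153 at a = 5.4: Pab(L + b)/(6LEI) = 694/EI
  span BC: UDL 34: wL³/(24EI) = 1033/EI
  relative rotation θ_0 = (63.32 + 1727)/EI = 1790/EI
A unit hogging moment at B produces rotation L₁/(3EI) + L₂/(3EI) = 4.167/EI.
Slope continuity at B: θ_0 = M_B·4.167/EI, so M_B = 1790/4.167 = 429.6 kN·m (hogging).
Span AB, ΣM about A with M_B applied at B: R_B^{AB}·3.5 = 133.8 + 429.6, so R_B^{AB} = 161 kN and R_A = 147.4 − 161 = -13.52 kN.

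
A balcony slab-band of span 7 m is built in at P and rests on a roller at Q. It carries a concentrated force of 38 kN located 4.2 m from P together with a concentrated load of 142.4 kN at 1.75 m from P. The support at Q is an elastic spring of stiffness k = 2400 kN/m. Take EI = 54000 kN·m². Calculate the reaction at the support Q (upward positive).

Release the roller at Q. Primary structure: cantilever fixed at P.
Deflection at Q on the released cantilever, summing each load's contribution:
  point load 38 at a = 4.2: Pa²(3L − a)/(6EI) = 1877/EI
  point load 142.4 at a = 1.75: Pa²(3L − a)/(6EI) = 1399/EI
  δ_0 = 3276/EI
Flexibility coefficient — unit upward force at Q: δ_{QQ} = L³/(3EI) = 114.3/EI.
With EI = 54000 kN·m²: δ_0 = 0.060668 m and δ_{QQ} = 0.002117 m/kN.
Compatibility — the spring shortens by R_Q/k under the reaction it provides: δ_0 − R_Q·δ_{QQ} = R_Q/k. With 1/k = 0.000417 m/kN, R_Q = δ_0 / (δ_{QQ} + 1/k) = 0.060668 / (0.002117 + 0.000417) = 23.94 kN.

R_Q = 23.94 kN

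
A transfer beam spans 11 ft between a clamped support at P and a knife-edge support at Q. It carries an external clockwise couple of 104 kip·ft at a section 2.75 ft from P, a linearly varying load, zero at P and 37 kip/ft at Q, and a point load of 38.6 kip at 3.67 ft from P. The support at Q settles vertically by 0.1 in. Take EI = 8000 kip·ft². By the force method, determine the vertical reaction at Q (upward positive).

Remove the prop at Q; the released (primary) structure is a cantilever built in at P.
Deflection at Q on the released cantilever, summing each load's contribution:
  clockwise couple 104 at a = 2.75: M₀a(2L − a)/(2EI) = 2753/EI
  triangular load, peak 37 at the free end: 11w₀L⁴/(120EI) = 49657/EI
  point load 38.6 at a = 3.67: Pa²(3L − a)/(6EI) = 2541/EI
  δ_0 = 54952/EI
Flexibility coefficient — unit upward force at Q: δ_{QQ} = L³/(3EI) = 443.7/EI.
With EI = 8000 kip·ft²: δ_0 = 6.8689 ft and δ_{QQ} = 0.055458 ft/kip.
Compatibility — the beam at Q must follow the support down by 0.008333 ft: δ_0 − R_Q·δ_{QQ} = 0.008333, so R_Q = (6.8689 − 0.008333)/0.055458 = 123.7 kip.

R_Q = 123.7 kip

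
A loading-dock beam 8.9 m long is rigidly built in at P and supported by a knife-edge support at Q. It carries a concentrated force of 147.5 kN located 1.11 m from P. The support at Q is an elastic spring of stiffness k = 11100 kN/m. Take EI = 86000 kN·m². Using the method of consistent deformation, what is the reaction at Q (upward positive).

Remove the prop at Q; the released (primary) structure is a cantilever built in at P.
Downward deflection at the released point Q due to the loads:
  point load 147.5 at a = 1.11: Pa²(3L − a)/(6EI) = 775.1/EI
Flexibility coefficient — unit upward force at Q: δ_{QQ} = L³/(3EI) = 235/EI.
With EI = 86000 kN·m²: δ_0 = 0.009013 m and δ_{QQ} = 0.002732 m/kN.
Compatibility — the spring shortens by R_Q/k under the reaction it provides: δ_0 − R_Q·δ_{QQ} = R_Q/k. With 1/k = 0.00009 m/kN, R_Q = δ_0 / (δ_{QQ} + 1/k) = 0.009013 / (0.002732 + 0.00009) = 3.193 kN.

R_Q = 3.193 kN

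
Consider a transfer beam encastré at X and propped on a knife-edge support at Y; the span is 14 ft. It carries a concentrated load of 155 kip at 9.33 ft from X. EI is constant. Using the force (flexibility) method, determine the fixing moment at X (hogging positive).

M_X = 321.7 kip·ft

Choose R_Y as the redundant. The primary structure is the cantilever fixed at X.
Downward deflection at the released point Y due to the loads:
  point load 155 at a = 9.33: Pa²(3L − a)/(6EI) = 73467/EI
Tip deflection under a unit load at Y: L³/(3EI) = 914.7/EI.
The prop prevents deflection at Y: R_Y = δ_0/δ_{YY} = 73467/914.7 = 80.32 kip.
Moment equilibrium about X: M_X = Σ(load moments about X) − R_Y·L = 1446 − 80.32×14 = 321.7 kip·ft.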